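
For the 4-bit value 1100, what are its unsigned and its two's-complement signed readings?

unsigned = 12, signed = -4

Unsigned: 1100 = 12.
Signed: MSB=1 → 12 − 16 = -4.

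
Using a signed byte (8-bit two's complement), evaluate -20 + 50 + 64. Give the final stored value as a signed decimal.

94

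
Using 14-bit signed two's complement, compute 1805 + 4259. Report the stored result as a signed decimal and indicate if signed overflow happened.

1805 → 00011100001101
4259 → 01000010100011
  00011100001101
+ 01000010100011
= 01011110110000
Result 01011110110000: MSB = 0 → value 6064.
Both addends are non-negative and so is the stored result: no signed overflow.

6064; no overflow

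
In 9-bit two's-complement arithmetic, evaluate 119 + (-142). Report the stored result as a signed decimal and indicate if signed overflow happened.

-23; no overflow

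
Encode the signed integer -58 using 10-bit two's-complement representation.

|-58| = 58 = 0000111010 in 10 bits.
Invert the bits: 1111000101. Add 1: 1111000110.

1111000110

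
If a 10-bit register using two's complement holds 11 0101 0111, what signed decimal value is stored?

-169

MSB is 1, so the value is negative.
Invert: 0010101000. Add 1: 0010101001 = 169. So the value is −169.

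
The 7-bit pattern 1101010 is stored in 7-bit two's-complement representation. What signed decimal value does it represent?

-22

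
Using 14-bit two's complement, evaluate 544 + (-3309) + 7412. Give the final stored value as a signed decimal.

4647

544 + (-3309) = -2765 (11010100110011)
-2765 + 7412 = 4647 (01001000100111)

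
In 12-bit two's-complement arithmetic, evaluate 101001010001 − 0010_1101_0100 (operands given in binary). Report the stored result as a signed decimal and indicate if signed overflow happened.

1917; overflow

101001010001 = -1455 (signed)
0010_1101_0100 → 001011010100 = 724 (signed)
Subtract via negate-and-add: invert 001011010100 + 1 = 110100101100 (i.e. -724).
  101001010001
+ 110100101100
= 011101111101  (discard carry-out 1)
Result 011101111101: MSB = 0 → value 1917.
Both addends (after negating the subtrahend) are negative but the stored result is non-negative: signed overflow. The true value -1455 − 724 = -2179 lies outside [-2048, 2047].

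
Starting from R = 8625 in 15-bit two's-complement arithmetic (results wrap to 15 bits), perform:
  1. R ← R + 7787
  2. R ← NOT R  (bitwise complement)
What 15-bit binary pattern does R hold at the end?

011111111100011

Start: R = 8625 = 010000110110001.
R = 8625 + 7787 = 16412; wraps to -16356 = 100000000011100
R = NOT 100000000011100 = 011111111100011 = 16355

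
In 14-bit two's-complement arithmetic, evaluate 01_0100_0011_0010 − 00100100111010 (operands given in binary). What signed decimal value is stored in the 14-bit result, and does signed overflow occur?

2808; no overflow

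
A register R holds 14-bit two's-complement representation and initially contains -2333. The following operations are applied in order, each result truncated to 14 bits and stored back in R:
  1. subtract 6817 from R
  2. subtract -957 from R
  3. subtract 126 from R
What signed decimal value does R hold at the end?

Start: R = -2333 = 11011011100011.
R = -2333 − 6817 = -9150; wraps to 7234 = 01110001000010
R = 7234 − (-957) = 8191 = 01111111111111
R = 8191 − 126 = 8065 = 01111110000001

8065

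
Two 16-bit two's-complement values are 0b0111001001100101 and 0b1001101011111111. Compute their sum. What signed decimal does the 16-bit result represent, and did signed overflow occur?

3428; no overflow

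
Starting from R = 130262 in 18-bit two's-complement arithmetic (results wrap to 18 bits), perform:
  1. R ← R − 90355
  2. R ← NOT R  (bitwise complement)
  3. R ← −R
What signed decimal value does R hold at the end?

Start: R = 130262 = 011111110011010110.
R = 130262 − 90355 = 39907 = 001001101111100011
R = NOT 001001101111100011 = 110110010000011100 = -39908
R = −(-39908) = 39908 = 001001101111100100

39908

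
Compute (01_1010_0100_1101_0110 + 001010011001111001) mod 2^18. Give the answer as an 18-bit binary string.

100100101101001111

  011010010011010110
+ 001010011001111001
= 100100101101001111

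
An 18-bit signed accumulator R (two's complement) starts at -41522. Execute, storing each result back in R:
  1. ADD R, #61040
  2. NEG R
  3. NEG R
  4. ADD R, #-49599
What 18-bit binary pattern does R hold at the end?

Start: R = -41522 = 110101110111001110.
R = -41522 + 61040 = 19518 = 000100110000111110
R = −(19518) = -19518 = 111011001111000010
R = −(-19518) = 19518 = 000100110000111110
R = 19518 + (-49599) = -30081 = 111000101001111111

111000101001111111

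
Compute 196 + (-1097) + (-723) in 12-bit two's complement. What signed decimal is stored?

-1624

196 + (-1097) = -901 (110001111011)
-901 + (-723) = -1624 (100110101000)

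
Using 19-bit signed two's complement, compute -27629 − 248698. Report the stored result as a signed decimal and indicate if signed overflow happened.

-27629 → 1111001010000010011
248698 → 0111100101101111010
Subtract via negate-and-add: invert 0111100101101111010 + 1 = 1000011010010000110 (i.e. -248698).
  1111001010000010011
+ 1000011010010000110
= 0111100100010011001  (discard carry-out 1)
Result 0111100100010011001: MSB = 0 → value 247961.
Both addends (after negating the subtrahend) are negative but the stored result is non-negative: signed overflow. The true value -27629 − 248698 = -276327 lies outside [-262144, 262143].

247961; overflow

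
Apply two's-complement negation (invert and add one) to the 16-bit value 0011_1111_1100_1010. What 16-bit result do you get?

1100000000110110

Invert: 1100000000110101. Add 1: 1100000000110110.
Check: 0011111111001010 = 16330, 1100000000110110 = -16330.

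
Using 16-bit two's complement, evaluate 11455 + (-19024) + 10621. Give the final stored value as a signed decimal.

3052

11455 + (-19024) = -7569 (1110001001101111)
-7569 + 10621 = 3052 (0000101111101100)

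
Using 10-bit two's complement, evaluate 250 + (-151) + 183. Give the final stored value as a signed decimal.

250 + (-151) = 99 (0001100011)
99 + 183 = 282 (0100011010)

282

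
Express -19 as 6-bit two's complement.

|-19| = 19 = 010011 in 6 bits.
Invert the bits: 101100. Add 1: 101101.

101101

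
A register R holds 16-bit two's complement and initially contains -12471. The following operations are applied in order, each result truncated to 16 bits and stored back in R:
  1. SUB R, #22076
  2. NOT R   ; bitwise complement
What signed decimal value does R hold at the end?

Start: R = -12471 = 1100111101001001.
R = -12471 − 22076 = -34547; wraps to 30989 = 0111100100001101
R = NOT 0111100100001101 = 1000011011110010 = -30990

-30990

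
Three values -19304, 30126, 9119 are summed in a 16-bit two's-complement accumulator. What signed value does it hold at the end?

-19304 + 30126 = 10822 (0010101001000110)
10822 + 9119 = 19941 (0100110111100101)

19941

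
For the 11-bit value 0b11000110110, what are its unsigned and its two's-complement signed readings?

unsigned = 1590, signed = -458

Unsigned: 11000110110 = 1590.
Signed: MSB=1 → 1590 − 2048 = -458.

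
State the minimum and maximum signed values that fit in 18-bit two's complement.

Minimum: −2^17 = -131072.
Maximum: 2^17 − 1 = 131071.

min = -131072, max = 131071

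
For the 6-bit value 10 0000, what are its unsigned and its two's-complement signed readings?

Unsigned: 100000 = 32.
Signed: MSB=1 → 32 − 64 = -32.

unsigned = 32, signed = -32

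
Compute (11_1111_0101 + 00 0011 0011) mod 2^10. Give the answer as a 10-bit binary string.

0000101000

  1111110101
+ 0000110011
= 0000101000  (discard carry-out 1)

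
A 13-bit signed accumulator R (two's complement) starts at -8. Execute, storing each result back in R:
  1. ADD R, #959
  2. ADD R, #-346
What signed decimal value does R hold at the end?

605

Start: R = -8 = 1111111111000.
R = -8 + 959 = 951 = 0001110110111
R = 951 + (-346) = 605 = 0001001011101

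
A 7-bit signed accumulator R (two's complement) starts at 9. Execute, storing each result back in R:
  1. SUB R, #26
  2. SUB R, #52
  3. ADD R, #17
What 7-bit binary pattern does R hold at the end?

1001100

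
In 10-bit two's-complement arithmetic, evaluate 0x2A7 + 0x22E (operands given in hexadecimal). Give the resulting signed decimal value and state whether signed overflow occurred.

213; overflow

0x2A7 = 1010100111 = -345 (signed)
0x22E = 1000101110 = -466 (signed)
  1010100111
+ 1000101110
= 0011010101  (discard carry-out 1)
Result 0011010101: MSB = 0 → value 213.
Both addends are negative but the stored result is non-negative: signed overflow. The true value -345 + (-466) = -811 lies outside [-512, 511].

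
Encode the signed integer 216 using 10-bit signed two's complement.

0011011000

216 is non-negative, so write it directly in 10 bits: 0011011000.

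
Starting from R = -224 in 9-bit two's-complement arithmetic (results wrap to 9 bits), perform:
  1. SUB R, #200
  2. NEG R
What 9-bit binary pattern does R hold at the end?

110101000

Start: R = -224 = 100100000.
R = -224 − 200 = -424; wraps to 88 = 001011000
R = −(88) = -88 = 110101000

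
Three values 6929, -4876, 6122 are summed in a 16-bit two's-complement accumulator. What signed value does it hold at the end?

8175

6929 + (-4876) = 2053 (0000100000000101)
2053 + 6122 = 8175 (0001111111101111)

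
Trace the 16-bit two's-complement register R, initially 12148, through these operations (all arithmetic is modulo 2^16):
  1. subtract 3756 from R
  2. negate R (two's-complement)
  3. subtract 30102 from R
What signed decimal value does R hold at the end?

Start: R = 12148 = 0010111101110100.
R = 12148 − 3756 = 8392 = 0010000011001000
R = −(8392) = -8392 = 1101111100111000
R = -8392 − 30102 = -38494; wraps to 27042 = 0110100110100010

27042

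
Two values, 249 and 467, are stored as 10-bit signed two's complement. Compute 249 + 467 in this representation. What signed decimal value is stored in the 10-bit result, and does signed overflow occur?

249 → 0011111001
467 → 0111010011
  0011111001
+ 0111010011
= 1011001100
Result 1011001100: MSB = 1 → 716 − 1024 = -308.
Both addends are non-negative but the stored result is negative: signed overflow. The true value 249 + 467 = 716 lies outside [-512, 511].

-308; overflow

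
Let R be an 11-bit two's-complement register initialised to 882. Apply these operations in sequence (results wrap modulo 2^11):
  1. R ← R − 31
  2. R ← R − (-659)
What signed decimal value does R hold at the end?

-538

Start: R = 882 = 01101110010.
R = 882 − 31 = 851 = 01101010011
R = 851 − (-659) = 1510; wraps to -538 = 10111100110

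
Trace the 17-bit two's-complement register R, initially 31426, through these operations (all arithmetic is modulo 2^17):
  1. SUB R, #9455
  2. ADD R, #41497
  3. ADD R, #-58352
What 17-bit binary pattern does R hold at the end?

00001001111111100

Start: R = 31426 = 00111101011000010.
R = 31426 − 9455 = 21971 = 00101010111010011
R = 21971 + 41497 = 63468 = 01111011111101100
R = 63468 + (-58352) = 5116 = 00001001111111100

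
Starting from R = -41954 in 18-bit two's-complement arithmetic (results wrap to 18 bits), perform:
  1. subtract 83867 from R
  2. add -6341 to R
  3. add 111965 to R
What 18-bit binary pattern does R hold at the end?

111011000100011011

Start: R = -41954 = 110101110000011110.
R = -41954 − 83867 = -125821 = 100001010010000011
R = -125821 + (-6341) = -132162; wraps to 129982 = 011111101110111110
R = 129982 + 111965 = 241947; wraps to -20197 = 111011000100011011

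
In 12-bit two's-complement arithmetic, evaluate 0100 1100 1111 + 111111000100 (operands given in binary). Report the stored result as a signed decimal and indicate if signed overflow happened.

0100 1100 1111 → 010011001111 = 1231 (signed)
111111000100 = -60 (signed)
  010011001111
+ 111111000100
= 010010010011  (discard carry-out 1)
Result 010010010011: MSB = 0 → value 1171.
Addends have opposite signs, so signed overflow cannot occur.

1171; no overflow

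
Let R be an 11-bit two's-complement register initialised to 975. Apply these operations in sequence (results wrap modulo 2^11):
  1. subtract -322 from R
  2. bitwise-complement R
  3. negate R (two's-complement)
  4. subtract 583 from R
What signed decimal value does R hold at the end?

Start: R = 975 = 01111001111.
R = 975 − (-322) = 1297; wraps to -751 = 10100010001
R = NOT 10100010001 = 01011101110 = 750
R = −(750) = -750 = 10100010010
R = -750 − 583 = -1333; wraps to 715 = 01011001011

715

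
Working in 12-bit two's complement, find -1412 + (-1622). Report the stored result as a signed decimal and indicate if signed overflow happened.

1062; overflow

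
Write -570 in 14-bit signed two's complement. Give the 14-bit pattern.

11110111000110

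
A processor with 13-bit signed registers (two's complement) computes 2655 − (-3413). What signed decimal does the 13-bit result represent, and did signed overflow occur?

-2124; overflow

2655 → 0101001011111
-3413 → 1001010101011
Subtract via negate-and-add: invert 1001010101011 + 1 = 0110101010101 (i.e. 3413).
  0101001011111
+ 0110101010101
= 1011110110100
Result 1011110110100: MSB = 1 → 6068 − 8192 = -2124.
Both addends (after negating the subtrahend) are non-negative but the stored result is negative: signed overflow. The true value 2655 − (-3413) = 6068 lies outside [-4096, 4095].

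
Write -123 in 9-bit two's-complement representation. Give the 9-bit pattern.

110000101

|-123| = 123 = 001111011 in 9 bits.
Invert the bits: 110000100. Add 1: 110000101.
Check: 110000101 reads as 389 − 512 = -123.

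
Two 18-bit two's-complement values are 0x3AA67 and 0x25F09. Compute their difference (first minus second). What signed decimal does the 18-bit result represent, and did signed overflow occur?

84830; no overflow

0x3AA67 = 111010101001100111 = -21913 (signed)
0x25F09 = 100101111100001001 = -106743 (signed)
Subtract via negate-and-add: invert 100101111100001001 + 1 = 011010000011110111 (i.e. 106743).
  111010101001100111
+ 011010000011110111
= 010100101101011110  (discard carry-out 1)
Result 010100101101011110: MSB = 0 → value 84830.
Addends (after negating the subtrahend) have opposite signs, so signed overflow cannot occur.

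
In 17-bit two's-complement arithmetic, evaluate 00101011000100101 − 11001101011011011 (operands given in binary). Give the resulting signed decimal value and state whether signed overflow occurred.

00101011000100101 = 22053 (signed)
11001101011011011 = -25893 (signed)
Subtract via negate-and-add: invert 11001101011011011 + 1 = 00110010100100101 (i.e. 25893).
  00101011000100101
+ 00110010100100101
= 01011101101001010
Result 01011101101001010: MSB = 0 → value 47946.
Both addends (after negating the subtrahend) are non-negative and so is the stored result: no signed overflow.

47946; no overflow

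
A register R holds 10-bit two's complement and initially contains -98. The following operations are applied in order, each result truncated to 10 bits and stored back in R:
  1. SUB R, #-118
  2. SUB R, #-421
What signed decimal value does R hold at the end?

441

Start: R = -98 = 1110011110.
R = -98 − (-118) = 20 = 0000010100
R = 20 − (-421) = 441 = 0110111001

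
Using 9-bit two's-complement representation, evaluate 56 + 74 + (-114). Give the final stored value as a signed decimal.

56 + 74 = 130 (010000010)
130 + (-114) = 16 (000010000)

16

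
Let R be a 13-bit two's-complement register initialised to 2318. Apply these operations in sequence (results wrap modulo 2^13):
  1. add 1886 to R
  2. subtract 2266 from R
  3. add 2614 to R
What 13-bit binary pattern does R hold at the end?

1000111001000

Start: R = 2318 = 0100100001110.
R = 2318 + 1886 = 4204; wraps to -3988 = 1000001101100
R = -3988 − 2266 = -6254; wraps to 1938 = 0011110010010
R = 1938 + 2614 = 4552; wraps to -3640 = 1000111001000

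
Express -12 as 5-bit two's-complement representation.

10100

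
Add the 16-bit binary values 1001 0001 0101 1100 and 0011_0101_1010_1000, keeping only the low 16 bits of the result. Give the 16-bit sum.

1100011100000100

  1001000101011100
+ 0011010110101000
= 1100011100000100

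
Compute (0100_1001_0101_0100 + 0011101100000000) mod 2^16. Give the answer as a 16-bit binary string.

  0100100101010100
+ 0011101100000000
= 1000010001010100

1000010001010100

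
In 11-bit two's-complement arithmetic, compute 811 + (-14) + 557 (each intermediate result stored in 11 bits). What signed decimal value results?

811 + (-14) = 797 (01100011101)
797 + 557 = 1354 → wraps to -694 (10101001010)

-694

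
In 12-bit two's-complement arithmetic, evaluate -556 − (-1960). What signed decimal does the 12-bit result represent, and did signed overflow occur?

1404; no overflow

-556 → 110111010100
-1960 → 100001011000
Subtract via negate-and-add: invert 100001011000 + 1 = 011110101000 (i.e. 1960).
  110111010100
+ 011110101000
= 010101111100  (discard carry-out 1)
Result 010101111100: MSB = 0 → value 1404.
Addends (after negating the subtrahend) have opposite signs, so signed overflow cannot occur.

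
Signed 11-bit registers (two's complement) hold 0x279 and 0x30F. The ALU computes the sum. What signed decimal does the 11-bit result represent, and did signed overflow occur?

0x279 = 01001111001 = 633 (signed)
0x30F = 01100001111 = 783 (signed)
  01001111001
+ 01100001111
= 10110001000
Result 10110001000: MSB = 1 → 1416 − 2048 = -632.
Both addends are non-negative but the stored result is negative: signed overflow. The true value 633 + 783 = 1416 lies outside [-1024, 1023].

-632; overflow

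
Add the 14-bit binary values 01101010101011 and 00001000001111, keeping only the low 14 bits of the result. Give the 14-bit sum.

01110010111010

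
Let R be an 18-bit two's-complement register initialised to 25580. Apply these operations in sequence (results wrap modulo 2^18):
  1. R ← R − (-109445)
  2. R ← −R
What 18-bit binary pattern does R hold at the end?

011111000010001111

Start: R = 25580 = 000110001111101100.
R = 25580 − (-109445) = 135025; wraps to -127119 = 100000111101110001
R = −(-127119) = 127119 = 011111000010001111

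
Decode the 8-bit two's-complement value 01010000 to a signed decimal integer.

80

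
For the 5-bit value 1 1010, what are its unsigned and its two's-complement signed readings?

Unsigned: 11010 = 26.
Signed: MSB=1 → 26 − 32 = -6.

unsigned = 26, signed = -6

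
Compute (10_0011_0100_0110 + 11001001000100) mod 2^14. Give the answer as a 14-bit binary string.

01010110001010

  10001101000110
+ 11001001000100
= 01010110001010  (discard carry-out 1)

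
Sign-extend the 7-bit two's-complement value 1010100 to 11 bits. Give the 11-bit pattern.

11111010100

MSB of 1010100 is 1; replicate it into the new high bits.
1111|1010100 → 11111010100 (still -44).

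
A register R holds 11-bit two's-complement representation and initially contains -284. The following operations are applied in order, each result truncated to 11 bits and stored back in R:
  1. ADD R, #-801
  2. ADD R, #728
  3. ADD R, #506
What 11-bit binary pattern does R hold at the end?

Start: R = -284 = 11011100100.
R = -284 + (-801) = -1085; wraps to 963 = 01111000011
R = 963 + 728 = 1691; wraps to -357 = 11010011011
R = -357 + 506 = 149 = 00010010101

00010010101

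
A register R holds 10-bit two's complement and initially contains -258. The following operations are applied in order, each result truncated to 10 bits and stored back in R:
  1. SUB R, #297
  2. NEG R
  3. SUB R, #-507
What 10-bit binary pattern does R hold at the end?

0000100110

Start: R = -258 = 1011111110.
R = -258 − 297 = -555; wraps to 469 = 0111010101
R = −(469) = -469 = 1000101011
R = -469 − (-507) = 38 = 0000100110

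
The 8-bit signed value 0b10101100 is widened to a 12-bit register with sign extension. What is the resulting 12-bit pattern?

MSB of 10101100 is 1; replicate it into the new high bits.
1111|10101100 → 111110101100 (still -84).

111110101100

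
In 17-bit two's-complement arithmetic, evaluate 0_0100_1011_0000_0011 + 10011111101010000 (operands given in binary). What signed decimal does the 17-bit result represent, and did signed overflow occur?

0_0100_1011_0000_0011 → 00100101100000011 = 19203 (signed)
10011111101010000 = -49328 (signed)
  00100101100000011
+ 10011111101010000
= 11000101001010011
Result 11000101001010011: MSB = 1 → 100947 − 131072 = -30125.
Addends have opposite signs, so signed overflow cannot occur.

-30125; no overflow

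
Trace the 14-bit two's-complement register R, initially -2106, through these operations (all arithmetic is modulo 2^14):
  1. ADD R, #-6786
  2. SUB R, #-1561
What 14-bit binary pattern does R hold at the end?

10001101011101

Start: R = -2106 = 11011111000110.
R = -2106 + (-6786) = -8892; wraps to 7492 = 01110101000100
R = 7492 − (-1561) = 9053; wraps to -7331 = 10001101011101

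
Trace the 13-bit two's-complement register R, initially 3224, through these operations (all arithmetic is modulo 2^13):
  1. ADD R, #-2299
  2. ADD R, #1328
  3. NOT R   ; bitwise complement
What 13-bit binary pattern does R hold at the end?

1011100110010

Start: R = 3224 = 0110010011000.
R = 3224 + (-2299) = 925 = 0001110011101
R = 925 + 1328 = 2253 = 0100011001101
R = NOT 0100011001101 = 1011100110010 = -2254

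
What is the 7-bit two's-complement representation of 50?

50 is non-negative, so write it directly in 7 bits: 0110010.

0110010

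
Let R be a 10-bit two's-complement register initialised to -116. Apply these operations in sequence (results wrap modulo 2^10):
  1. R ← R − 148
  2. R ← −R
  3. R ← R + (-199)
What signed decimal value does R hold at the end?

65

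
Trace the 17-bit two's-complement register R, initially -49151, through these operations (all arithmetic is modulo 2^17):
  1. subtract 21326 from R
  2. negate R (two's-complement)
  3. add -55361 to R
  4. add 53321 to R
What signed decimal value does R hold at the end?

Start: R = -49151 = 10100000000000001.
R = -49151 − 21326 = -70477; wraps to 60595 = 01110110010110011
R = −(60595) = -60595 = 10001001101001101
R = -60595 + (-55361) = -115956; wraps to 15116 = 00011101100001100
R = 15116 + 53321 = 68437; wraps to -62635 = 10000101101010101

-62635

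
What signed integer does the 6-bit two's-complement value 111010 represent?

MSB is 1, so the value is negative.
Unsigned reading: 58. Subtract 2^6 = 64: 58 − 64 = -6.

-6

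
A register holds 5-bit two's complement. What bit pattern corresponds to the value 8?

8 is non-negative, so write it directly in 5 bits: 01000.

01000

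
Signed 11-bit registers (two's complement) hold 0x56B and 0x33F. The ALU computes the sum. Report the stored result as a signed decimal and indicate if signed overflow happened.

170; no overflow

0x56B = 10101101011 = -661 (signed)
0x33F = 01100111111 = 831 (signed)
  10101101011
+ 01100111111
= 00010101010  (discard carry-out 1)
Result 00010101010: MSB = 0 → value 170.
Addends have opposite signs, so signed overflow cannot occur.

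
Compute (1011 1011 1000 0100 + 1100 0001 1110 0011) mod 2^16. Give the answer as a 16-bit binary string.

0111110101100111

  1011101110000100
+ 1100000111100011
= 0111110101100111  (discard carry-out 1)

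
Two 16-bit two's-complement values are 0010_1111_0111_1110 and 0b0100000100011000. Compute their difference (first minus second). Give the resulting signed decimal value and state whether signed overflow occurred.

0010_1111_0111_1110 → 0010111101111110 = 12158 (signed)
0b0100000100011000 → 0100000100011000 = 16664 (signed)
Subtract via negate-and-add: invert 0100000100011000 + 1 = 1011111011101000 (i.e. -16664).
  0010111101111110
+ 1011111011101000
= 1110111001100110
Result 1110111001100110: MSB = 1 → 61030 − 65536 = -4506.
Addends (after negating the subtrahend) have opposite signs, so signed overflow cannot occur.

-4506; no overflow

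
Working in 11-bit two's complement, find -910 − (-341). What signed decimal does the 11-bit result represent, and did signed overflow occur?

-569; no overflow

-910 → 10001110010
-341 → 11010101011
Subtract via negate-and-add: invert 11010101011 + 1 = 00101010101 (i.e. 341).
  10001110010
+ 00101010101
= 10111000111
Result 10111000111: MSB = 1 → 1479 − 2048 = -569.
Addends (after negating the subtrahend) have opposite signs, so signed overflow cannot occur.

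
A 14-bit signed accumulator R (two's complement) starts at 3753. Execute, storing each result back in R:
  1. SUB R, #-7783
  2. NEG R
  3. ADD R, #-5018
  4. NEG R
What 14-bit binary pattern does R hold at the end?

Start: R = 3753 = 00111010101001.
R = 3753 − (-7783) = 11536; wraps to -4848 = 10110100010000
R = −(-4848) = 4848 = 01001011110000
R = 4848 + (-5018) = -170 = 11111101010110
R = −(-170) = 170 = 00000010101010

00000010101010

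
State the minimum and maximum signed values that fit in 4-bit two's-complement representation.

Minimum: −2^3 = -8.
Maximum: 2^3 − 1 = 7.

min = -8, max = 7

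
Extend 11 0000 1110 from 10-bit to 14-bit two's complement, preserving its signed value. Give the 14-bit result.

11111100001110

MSB of 1100001110 is 1; replicate it into the new high bits.
1111|1100001110 → 11111100001110 (still -242).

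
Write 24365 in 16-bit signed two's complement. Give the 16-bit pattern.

24365 is non-negative, so write it directly in 16 bits: 0101111100101101.

0101111100101101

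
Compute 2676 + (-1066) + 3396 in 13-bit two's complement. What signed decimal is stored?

2676 + (-1066) = 1610 (0011001001010)
1610 + 3396 = 5006 → wraps to -3186 (1001110001110)

-3186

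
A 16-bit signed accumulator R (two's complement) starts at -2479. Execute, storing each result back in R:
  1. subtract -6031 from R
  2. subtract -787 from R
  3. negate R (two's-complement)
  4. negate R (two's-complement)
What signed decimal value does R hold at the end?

4339

Start: R = -2479 = 1111011001010001.
R = -2479 − (-6031) = 3552 = 0000110111100000
R = 3552 − (-787) = 4339 = 0001000011110011
R = −(4339) = -4339 = 1110111100001101
R = −(-4339) = 4339 = 0001000011110011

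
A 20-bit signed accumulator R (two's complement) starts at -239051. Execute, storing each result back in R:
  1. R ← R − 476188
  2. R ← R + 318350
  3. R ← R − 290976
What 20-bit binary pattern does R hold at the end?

Start: R = -239051 = 11000101101000110101.
R = -239051 − 476188 = -715239; wraps to 333337 = 01010001011000011001
R = 333337 + 318350 = 651687; wraps to -396889 = 10011111000110100111
R = -396889 − 290976 = -687865; wraps to 360711 = 01011000000100000111

01011000000100000111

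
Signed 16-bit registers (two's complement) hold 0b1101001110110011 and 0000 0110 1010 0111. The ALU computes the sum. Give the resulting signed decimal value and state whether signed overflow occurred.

0b1101001110110011 → 1101001110110011 = -11341 (signed)
0000 0110 1010 0111 → 0000011010100111 = 1703 (signed)
  1101001110110011
+ 0000011010100111
= 1101101001011010
Result 1101101001011010: MSB = 1 → 55898 − 65536 = -9638.
Addends have opposite signs, so signed overflow cannot occur.

-9638; no overflow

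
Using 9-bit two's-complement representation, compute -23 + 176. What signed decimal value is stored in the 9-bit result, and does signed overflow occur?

-23 → 111101001
176 → 010110000
  111101001
+ 010110000
= 010011001  (discard carry-out 1)
Result 010011001: MSB = 0 → value 153.
Addends have opposite signs, so signed overflow cannot occur.

153; no overflow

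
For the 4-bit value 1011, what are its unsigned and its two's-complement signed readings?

Unsigned: 1011 = 11.
Signed: MSB=1 → 11 − 16 = -5.

unsigned = 11, signed = -5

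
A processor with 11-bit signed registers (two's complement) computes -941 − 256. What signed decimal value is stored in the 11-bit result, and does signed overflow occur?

-941 → 10001010011
256 → 00100000000
Subtract via negate-and-add: invert 00100000000 + 1 = 11100000000 (i.e. -256).
  10001010011
+ 11100000000
= 01101010011  (discard carry-out 1)
Result 01101010011: MSB = 0 → value 851.
Both addends (after negating the subtrahend) are negative but the stored result is non-negative: signed overflow. The true value -941 − 256 = -1197 lies outside [-1024, 1023].

851; overflow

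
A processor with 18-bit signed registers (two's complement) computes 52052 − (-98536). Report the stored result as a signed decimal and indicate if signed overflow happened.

-111556; overflow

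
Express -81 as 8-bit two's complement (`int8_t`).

10101111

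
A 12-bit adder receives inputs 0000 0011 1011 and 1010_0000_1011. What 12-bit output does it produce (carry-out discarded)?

  000000111011
+ 101000001011
= 101001000110

101001000110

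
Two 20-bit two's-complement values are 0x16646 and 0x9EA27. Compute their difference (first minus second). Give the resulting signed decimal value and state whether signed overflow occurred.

0x16646 = 00010110011001000110 = 91718 (signed)
0x9EA27 = 10011110101000100111 = -398809 (signed)
Subtract via negate-and-add: invert 10011110101000100111 + 1 = 01100001010111011001 (i.e. 398809).
  00010110011001000110
+ 01100001010111011001
= 01110111110000011111
Result 01110111110000011111: MSB = 0 → value 490527.
Both addends (after negating the subtrahend) are non-negative and so is the stored result: no signed overflow.

490527; no overflow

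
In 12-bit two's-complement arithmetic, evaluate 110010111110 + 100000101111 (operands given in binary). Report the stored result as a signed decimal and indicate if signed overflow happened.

110010111110 = -834 (signed)
100000101111 = -2001 (signed)
  110010111110
+ 100000101111
= 010011101101  (discard carry-out 1)
Result 010011101101: MSB = 0 → value 1261.
Both addends are negative but the stored result is non-negative: signed overflow. The true value -834 + (-2001) = -2835 lies outside [-2048, 2047].

1261; overflow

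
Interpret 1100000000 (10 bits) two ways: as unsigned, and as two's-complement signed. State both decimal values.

Unsigned: 1100000000 = 768.
Signed: MSB=1 → 768 − 1024 = -256.

unsigned = 768, signed = -256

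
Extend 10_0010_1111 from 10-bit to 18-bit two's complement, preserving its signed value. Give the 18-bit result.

111111111000101111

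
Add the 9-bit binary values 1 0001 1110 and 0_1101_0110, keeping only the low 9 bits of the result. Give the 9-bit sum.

  100011110
+ 011010110
= 111110100

111110100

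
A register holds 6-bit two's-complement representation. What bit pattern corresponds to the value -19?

101101

|-19| = 19 = 010011 in 6 bits.
Invert the bits: 101100. Add 1: 101101.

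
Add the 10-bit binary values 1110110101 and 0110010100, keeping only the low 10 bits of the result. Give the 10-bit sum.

  1110110101
+ 0110010100
= 0101001001  (discard carry-out 1)

0101001001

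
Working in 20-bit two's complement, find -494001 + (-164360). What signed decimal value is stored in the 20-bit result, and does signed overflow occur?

-494001 → 10000111011001001111
-164360 → 11010111110111111000
  10000111011001001111
+ 11010111110111111000
= 01011111010001000111  (discard carry-out 1)
Result 01011111010001000111: MSB = 0 → value 390215.
Both addends are negative but the stored result is non-negative: signed overflow. The true value -494001 + (-164360) = -658361 lies outside [-524288, 524287].

390215; overflow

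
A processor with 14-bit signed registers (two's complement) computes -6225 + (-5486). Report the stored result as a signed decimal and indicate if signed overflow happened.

-6225 → 10011110101111
-5486 → 10101010010010
  10011110101111
+ 10101010010010
= 01001001000001  (discard carry-out 1)
Result 01001001000001: MSB = 0 → value 4673.
Both addends are negative but the stored result is non-negative: signed overflow. The true value -6225 + (-5486) = -11711 lies outside [-8192, 8191].

4673; overflow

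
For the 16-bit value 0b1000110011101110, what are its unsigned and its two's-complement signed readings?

unsigned = 36078, signed = -29458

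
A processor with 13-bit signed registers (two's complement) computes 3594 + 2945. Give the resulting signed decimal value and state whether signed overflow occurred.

3594 → 0111000001010
2945 → 0101110000001
  0111000001010
+ 0101110000001
= 1100110001011
Result 1100110001011: MSB = 1 → 6539 − 8192 = -1653.
Both addends are non-negative but the stored result is negative: signed overflow. The true value 3594 + 2945 = 6539 lies outside [-4096, 4095].

-1653; overflow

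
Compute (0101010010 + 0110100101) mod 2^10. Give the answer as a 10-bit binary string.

1011110111

  0101010010
+ 0110100101
= 1011110111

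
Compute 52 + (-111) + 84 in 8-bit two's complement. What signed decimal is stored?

25

52 + (-111) = -59 (11000101)
-59 + 84 = 25 (00011001)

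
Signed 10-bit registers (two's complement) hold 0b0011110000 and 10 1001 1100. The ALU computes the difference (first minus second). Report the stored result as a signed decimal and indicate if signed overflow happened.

-428; overflow

0b0011110000 → 0011110000 = 240 (signed)
10 1001 1100 → 1010011100 = -356 (signed)
Subtract via negate-and-add: invert 1010011100 + 1 = 0101100100 (i.e. 356).
  0011110000
+ 0101100100
= 1001010100
Result 1001010100: MSB = 1 → 596 − 1024 = -428.
Both addends (after negating the subtrahend) are non-negative but the stored result is negative: signed overflow. The true value 240 − (-356) = 596 lies outside [-512, 511].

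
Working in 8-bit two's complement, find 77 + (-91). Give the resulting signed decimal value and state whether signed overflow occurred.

77 → 01001101
-91 → 10100101
  01001101
+ 10100101
= 11110010
Result 11110010: MSB = 1 → 242 − 256 = -14.
Addends have opposite signs, so signed overflow cannot occur.

-14; no overflow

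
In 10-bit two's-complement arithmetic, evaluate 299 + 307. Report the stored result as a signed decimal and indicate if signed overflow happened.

299 → 0100101011
307 → 0100110011
  0100101011
+ 0100110011
= 1001011110
Result 1001011110: MSB = 1 → 606 − 1024 = -418.
Both addends are non-negative but the stored result is negative: signed overflow. The true value 299 + 307 = 606 lies outside [-512, 511].

-418; overflow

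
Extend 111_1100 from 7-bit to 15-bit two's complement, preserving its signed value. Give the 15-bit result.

MSB of 1111100 is 1; replicate it into the new high bits.
11111111|1111100 → 111111111111100 (still -4).

111111111111100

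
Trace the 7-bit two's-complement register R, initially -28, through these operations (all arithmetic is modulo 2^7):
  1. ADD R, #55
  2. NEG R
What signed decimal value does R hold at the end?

-27

Start: R = -28 = 1100100.
R = -28 + 55 = 27 = 0011011
R = −(27) = -27 = 1100101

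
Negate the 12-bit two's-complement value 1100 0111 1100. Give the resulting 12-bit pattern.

Invert: 001110000011. Add 1: 001110000100.

001110000100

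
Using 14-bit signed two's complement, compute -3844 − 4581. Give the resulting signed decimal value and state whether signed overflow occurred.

7959; overflow

-3844 → 11000011111100
4581 → 01000111100101
Subtract via negate-and-add: invert 01000111100101 + 1 = 10111000011011 (i.e. -4581).
  11000011111100
+ 10111000011011
= 01111100010111  (discard carry-out 1)
Result 01111100010111: MSB = 0 → value 7959.
Both addends (after negating the subtrahend) are negative but the stored result is non-negative: signed overflow. The true value -3844 − 4581 = -8425 lies outside [-8192, 8191].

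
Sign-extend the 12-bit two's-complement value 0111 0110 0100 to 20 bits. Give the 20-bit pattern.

00000000011101100100

MSB of 011101100100 is 0; replicate it into the new high bits.
00000000|011101100100 → 00000000011101100100 (still 1892).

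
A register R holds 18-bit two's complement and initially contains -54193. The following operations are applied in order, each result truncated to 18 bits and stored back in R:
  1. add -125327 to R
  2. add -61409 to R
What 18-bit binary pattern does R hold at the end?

Start: R = -54193 = 110010110001001111.
R = -54193 + (-125327) = -179520; wraps to 82624 = 010100001011000000
R = 82624 + (-61409) = 21215 = 000101001011011111

000101001011011111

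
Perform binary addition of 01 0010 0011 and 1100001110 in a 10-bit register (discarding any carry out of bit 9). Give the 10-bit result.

  0100100011
+ 1100001110
= 0000110001  (discard carry-out 1)

0000110001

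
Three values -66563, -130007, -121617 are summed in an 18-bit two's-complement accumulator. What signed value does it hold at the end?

-66563 + (-130007) = -196570 → wraps to 65574 (010000000000100110)
65574 + (-121617) = -56043 (110010010100010101)

-56043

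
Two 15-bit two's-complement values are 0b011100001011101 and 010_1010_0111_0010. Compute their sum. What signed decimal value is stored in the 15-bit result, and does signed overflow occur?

-7473; overflow

0b011100001011101 → 011100001011101 = 14429 (signed)
010_1010_0111_0010 → 010101001110010 = 10866 (signed)
  011100001011101
+ 010101001110010
= 110001011001111
Result 110001011001111: MSB = 1 → 25295 − 32768 = -7473.
Both addends are non-negative but the stored result is negative: signed overflow. The true value 14429 + 10866 = 25295 lies outside [-16384, 16383].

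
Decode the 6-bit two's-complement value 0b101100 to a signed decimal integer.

-20

MSB is 1, so the value is negative.
Unsigned reading: 44. Subtract 2^6 = 64: 44 − 64 = -20.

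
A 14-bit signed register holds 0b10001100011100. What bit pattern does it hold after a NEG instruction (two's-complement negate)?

Invert: 01110011100011. Add 1: 01110011100100.
Check: 10001100011100 = -7396, 01110011100100 = 7396.

01110011100100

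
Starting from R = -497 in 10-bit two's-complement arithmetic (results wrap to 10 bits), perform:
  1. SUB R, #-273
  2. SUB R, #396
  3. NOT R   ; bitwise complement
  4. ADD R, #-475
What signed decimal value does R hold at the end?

144

Start: R = -497 = 1000001111.
R = -497 − (-273) = -224 = 1100100000
R = -224 − 396 = -620; wraps to 404 = 0110010100
R = NOT 0110010100 = 1001101011 = -405
R = -405 + (-475) = -880; wraps to 144 = 0010010000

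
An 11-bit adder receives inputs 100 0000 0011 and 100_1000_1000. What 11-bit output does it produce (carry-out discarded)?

00010001011

  10000000011
+ 10010001000
= 00010001011  (discard carry-out 1)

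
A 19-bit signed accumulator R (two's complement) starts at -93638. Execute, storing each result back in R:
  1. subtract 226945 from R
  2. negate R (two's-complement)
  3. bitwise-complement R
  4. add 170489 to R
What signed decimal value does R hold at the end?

-150095

Start: R = -93638 = 1101001001000111010.
R = -93638 − 226945 = -320583; wraps to 203705 = 0110001101110111001
R = −(203705) = -203705 = 1001110010001000111
R = NOT 1001110010001000111 = 0110001101110111000 = 203704
R = 203704 + 170489 = 374193; wraps to -150095 = 1011011010110110001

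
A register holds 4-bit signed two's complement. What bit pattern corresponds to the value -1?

1111

|-1| = 1 = 0001 in 4 bits.
Invert the bits: 1110. Add 1: 1111.
Check: 1111 reads as 15 − 16 = -1.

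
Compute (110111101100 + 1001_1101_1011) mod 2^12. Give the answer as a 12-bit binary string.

011111000111

  110111101100
+ 100111011011
= 011111000111  (discard carry-out 1)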